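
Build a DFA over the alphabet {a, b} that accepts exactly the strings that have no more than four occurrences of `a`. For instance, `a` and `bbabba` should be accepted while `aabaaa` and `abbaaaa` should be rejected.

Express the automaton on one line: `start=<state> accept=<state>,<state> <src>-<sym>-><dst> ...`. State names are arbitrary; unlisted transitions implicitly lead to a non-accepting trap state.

Count `a`s, saturating at 5: states q0 through q4 mean 0 through 4 `a`s seen; q5 means more than 4. Each `a` increments (capped at q5); other symbols loop. Accept from {q0, q1, q2, q3, q4}.
        a   b  
>* q0   q1  q0 
 * q1   q2  q1 
 * q2   q3  q2 
 * q3   q4  q3 
 * q4   q5  q4 
   q5   q5  q5 
(> = start, * = accepting)

start=q0 accept=q0,q1,q2,q3,q4 q0-a->q1 q0-b->q0 q1-a->q2 q1-b->q1 q2-a->q3 q2-b->q2 q3-a->q4 q3-b->q3 q4-a->q5 q4-b->q4 q5-a->q5 q5-b->q5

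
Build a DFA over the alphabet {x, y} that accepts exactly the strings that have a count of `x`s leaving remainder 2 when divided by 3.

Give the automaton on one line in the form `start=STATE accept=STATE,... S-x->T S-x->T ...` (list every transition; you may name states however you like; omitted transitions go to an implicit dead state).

Keep the running count of `x`s modulo 3: each `x` advances along the cycle q0 → q1 → q2 → q0 while other symbols loop. Accept at q2.
        x   y  
>  q0   q1  q0 
   q1   q2  q1 
 * q2   q0  q2 
(> = start, * = accepting)

start=q0 accept=q2 q0-x->q1 q0-y->q0 q1-x->q2 q1-y->q1 q2-x->q0 q2-y->q2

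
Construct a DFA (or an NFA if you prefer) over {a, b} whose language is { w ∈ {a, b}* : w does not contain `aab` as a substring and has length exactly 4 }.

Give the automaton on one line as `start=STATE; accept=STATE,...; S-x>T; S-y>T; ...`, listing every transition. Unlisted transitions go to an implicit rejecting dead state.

Handle the two conditions separately and then intersect. The first has 4 states tracking partial matches of the forbidden pattern `aab`; the second has 6 states tracking the input length, saturating at 5. A product state is a pair (one from each), accepting exactly when both do. Minimizing collapses redundant product states.
A 10-state machine:
        a   b  
>  q0   q1  q2 
   q1   q3  q4 
   q2   q5  q4 
   q3   q6  q7 
   q4   q8  q8 
   q5   q6  q8 
   q6   q9  q7 
   q7   q7  q7 
   q8   q9  q9 
 * q9   q7  q7 
(> = start, * = accepting)

start=q0; accept=q9; q0-a>q1; q0-b>q2; q1-a>q3; q1-b>q4; q2-a>q5; q2-b>q4; q3-a>q6; q3-b>q7; q4-a>q8; q4-b>q8; q5-a>q6; q5-b>q8; q6-a>q9; q6-b>q7; q7-a>q7; q7-b>q7; q8-a>q9; q8-b>q9; q9-a>q7; q9-b>q7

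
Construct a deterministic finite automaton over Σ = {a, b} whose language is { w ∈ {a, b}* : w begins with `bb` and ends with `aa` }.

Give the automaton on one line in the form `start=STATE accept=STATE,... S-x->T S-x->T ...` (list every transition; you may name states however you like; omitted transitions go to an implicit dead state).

start=q0 accept=q5 q0-a->q1 q0-b->q2 q1-a->q1 q1-b->q1 q2-a->q1 q2-b->q3 q3-a->q4 q3-b->q3 q4-a->q5 q4-b->q3 q5-a->q5 q5-b->q3

Run two small machines in parallel and take their product. The first has 4 states tracking whether the input so far still matches the prefix `bb`; the second has 3 states tracking how much of the suffix `aa` has currently been matched. A product state is a pair (one from each), accepting exactly when both do. After merging equivalent states the machine shrinks.
6 states suffice.
        a   b  
>  q0   q1  q2 
   q1   q1  q1 
   q2   q1  q3 
   q3   q4  q3 
   q4   q5  q3 
 * q5   q5  q3 
(> = start, * = accepting)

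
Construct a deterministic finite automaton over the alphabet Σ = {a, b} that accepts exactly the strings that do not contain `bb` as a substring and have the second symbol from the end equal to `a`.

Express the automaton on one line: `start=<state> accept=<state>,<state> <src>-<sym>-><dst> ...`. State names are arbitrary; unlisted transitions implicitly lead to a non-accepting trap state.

Handle the two conditions separately and then intersect. One (3 states) tracks partial matches of the forbidden pattern `bb`; the other (7 states) tracks the last 2 symbols read. Each combined state is a pair, one component from each; accept when both components accept.
A 10-state machine:
        a   b  
>  q0   q1  q2 
   q1   q3  q4 
   q2   q5  q6 
 * q3   q3  q4 
 * q4   q5  q6 
   q5   q3  q4 
   q6   q7  q6 
   q7   q8  q9 
   q8   q8  q9 
   q9   q7  q6 
(> = start, * = accepting)

start=q0 accept=q3,q4 q0-a->q1 q0-b->q2 q1-a->q3 q1-b->q4 q2-a->q5 q2-b->q6 q3-a->q3 q3-b->q4 q4-a->q5 q4-b->q6 q5-a->q3 q5-b->q4 q6-a->q7 q6-b->q6 q7-a->q8 q7-b->q9 q8-a->q8 q8-b->q9 q9-a->q7 q9-b->q6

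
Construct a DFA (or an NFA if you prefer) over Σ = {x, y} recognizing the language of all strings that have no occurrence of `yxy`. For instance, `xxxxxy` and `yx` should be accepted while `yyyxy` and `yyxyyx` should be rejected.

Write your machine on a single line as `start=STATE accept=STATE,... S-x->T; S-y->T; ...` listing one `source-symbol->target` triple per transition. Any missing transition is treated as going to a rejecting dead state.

start=s0; accept=s0,s1,s2; s0-x->s0; s0-y->s1; s1-x->s2; s1-y->s1; s2-x->s0; s2-y->s3; s3-x->s3; s3-y->s3

Track partial matches of the forbidden pattern `yxy`. State s3 is a dead state reached once `yxy` has occurred; every other state accepts. s0 means no part of `yxy` is currently matched.
4 states suffice.
        x   y  
>* s0   s0  s1 
 * s1   s2  s1 
 * s2   s0  s3 
   s3   s3  s3 
(> = start, * = accepting)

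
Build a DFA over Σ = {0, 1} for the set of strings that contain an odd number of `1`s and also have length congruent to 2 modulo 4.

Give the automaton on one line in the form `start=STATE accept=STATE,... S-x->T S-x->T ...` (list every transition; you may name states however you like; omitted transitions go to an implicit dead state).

start=q0 accept=q4 q0-0->q1 q0-1->q2 q1-0->q3 q1-1->q4 q2-0->q4 q2-1->q3 q3-0->q5 q3-1->q6 q4-0->q6 q4-1->q5 q5-0->q0 q5-1->q7 q6-0->q7 q6-1->q0 q7-0->q2 q7-1->q1

Run two small machines in parallel and take their product. The first has 2 states tracking the count of `1`s modulo 2; the second has 4 states tracking the input length modulo 4. A product state is a pair (one from each), accepting exactly when both do.
An 8-state machine:
        0   1  
>  q0   q1  q2 
   q1   q3  q4 
   q2   q4  q3 
   q3   q5  q6 
 * q4   q6  q5 
   q5   q0  q7 
   q6   q7  q0 
   q7   q2  q1 
(> = start, * = accepting)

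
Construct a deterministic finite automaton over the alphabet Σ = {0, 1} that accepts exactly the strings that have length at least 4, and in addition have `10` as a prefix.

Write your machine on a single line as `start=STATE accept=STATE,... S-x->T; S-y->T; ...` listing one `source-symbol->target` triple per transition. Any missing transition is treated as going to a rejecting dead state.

Run two small machines in parallel and take their product. One (6 states) tracks the input length, saturating at 5; the other (4 states) tracks whether the input so far still matches the prefix `10`. Each combined state is a pair, one component from each; accept when both components accept. After merging equivalent states the machine shrinks.
With 6 states:
        0   1  
>  S0   S1  S2 
   S1   S1  S1 
   S2   S3  S1 
   S3   S4  S4 
   S4   S5  S5 
 * S5   S5  S5 
(> = start, * = accepting)

start=S0; accept=S5; S0-0->S1; S0-1->S2; S1-0->S1; S1-1->S1; S2-0->S3; S2-1->S1; S3-0->S4; S3-1->S4; S4-0->S5; S4-1->S5; S5-0->S5; S5-1->S5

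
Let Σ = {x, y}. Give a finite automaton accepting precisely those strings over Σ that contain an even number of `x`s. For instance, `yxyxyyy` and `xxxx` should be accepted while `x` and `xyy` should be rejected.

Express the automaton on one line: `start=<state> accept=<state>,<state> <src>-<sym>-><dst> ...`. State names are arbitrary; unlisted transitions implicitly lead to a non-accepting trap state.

start=q0 accept=q0 q0-x->q1 q0-y->q0 q1-x->q0 q1-y->q1

Keep the running count of `x`s modulo 2: each `x` advances along the cycle q0 → q1 → q0 while other symbols loop. Accept at q0.
A 2-state machine:
        x   y  
>* q0   q1  q0 
   q1   q0  q1 
(> = start, * = accepting)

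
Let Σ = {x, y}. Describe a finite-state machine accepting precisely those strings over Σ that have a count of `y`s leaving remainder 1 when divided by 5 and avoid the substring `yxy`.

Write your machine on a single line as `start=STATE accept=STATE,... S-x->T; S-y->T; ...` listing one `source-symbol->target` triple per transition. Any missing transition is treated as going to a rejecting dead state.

start=q0; accept=q1,q2,q4; q0-x->q0; q0-y->q1; q1-x->q2; q1-y->q3; q2-x->q4; q2-y->q5; q3-x->q6; q3-y->q7; q4-x->q4; q4-y->q3; q5-x->q5; q5-y->q8; q6-x->q9; q6-y->q8; q7-x->q10; q7-y->q11; q8-x->q8; q8-y->q12; q9-x->q9; q9-y->q7; q10-x->q13; q10-y->q12; q11-x->q14; q11-y->q15; q12-x->q12; q12-y->q16; q13-x->q13; q13-y->q11; q14-x->q17; q14-y->q16; q15-x->q18; q15-y->q1; q16-x->q16; q16-y->q19; q17-x->q17; q17-y->q15; q18-x->q0; q18-y->q19; q19-x->q19; q19-y->q5

Build one automaton per condition and run them in lockstep. The first has 5 states tracking the count of `y`s modulo 5; the second has 4 states tracking partial matches of the forbidden pattern `yxy`. A product state is a pair (one from each), accepting exactly when both do.
A 20-state machine:
          x    y  
>  q0     q0   q1 
 * q1     q2   q3 
 * q2     q4   q5 
   q3     q6   q7 
 * q4     q4   q3 
   q5     q5   q8 
   q6     q9   q8 
   q7    q10  q11 
   q8     q8  q12 
   q9     q9   q7 
   q10   q13  q12 
   q11   q14  q15 
   q12   q12  q16 
   q13   q13  q11 
   q14   q17  q16 
   q15   q18   q1 
   q16   q16  q19 
   q17   q17  q15 
   q18    q0  q19 
   q19   q19   q5 
(> = start, * = accepting)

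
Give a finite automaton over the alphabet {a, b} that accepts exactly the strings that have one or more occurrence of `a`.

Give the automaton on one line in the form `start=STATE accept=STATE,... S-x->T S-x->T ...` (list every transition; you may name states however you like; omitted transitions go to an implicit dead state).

start=q0 accept=q1,q2 q0-a->q1 q0-b->q0 q1-a->q2 q1-b->q1 q2-a->q2 q2-b->q2

Only the number of `a`s matters, and only up to 2. Make a chain q0 → q1 → q2 advanced by each `a` (with q2 absorbing); every other symbol self-loops. The accepting set is {q1, q2}.
        a   b  
>  q0   q1  q0 
 * q1   q2  q1 
 * q2   q2  q2 
(> = start, * = accepting)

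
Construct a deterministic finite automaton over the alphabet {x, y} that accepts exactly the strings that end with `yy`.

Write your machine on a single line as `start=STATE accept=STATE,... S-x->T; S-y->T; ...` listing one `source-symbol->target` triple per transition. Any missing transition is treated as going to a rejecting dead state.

start=A; accept=C; A-x->A; A-y->B; B-x->A; B-y->C; C-x->A; C-y->C

Remember how much of `yy` the current input suffix matches. State A means no match yet; B means the last symbol is `y`; C means the last 2 symbols are `yy`. Only C accepts. On a mismatch, fall back to the longest proper suffix that is still a prefix of `yy`.
A 3-state machine:
       x  y 
>  A   A  B 
   B   A  C 
 * C   A  C 
(> = start, * = accepting)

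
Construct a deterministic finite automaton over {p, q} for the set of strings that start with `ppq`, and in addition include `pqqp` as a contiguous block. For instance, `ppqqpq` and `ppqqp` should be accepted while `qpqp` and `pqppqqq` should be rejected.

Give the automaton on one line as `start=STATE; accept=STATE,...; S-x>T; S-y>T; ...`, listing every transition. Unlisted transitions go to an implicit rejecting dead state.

start=S0; accept=S7; S0-p>S1; S0-q>S2; S1-p>S3; S1-q>S2; S2-p>S2; S2-q>S2; S3-p>S2; S3-q>S4; S4-p>S5; S4-q>S6; S5-p>S5; S5-q>S4; S6-p>S7; S6-q>S8; S7-p>S7; S7-q>S7; S8-p>S5; S8-q>S8

Handle the two conditions separately and then intersect. The first has 5 states tracking whether the input so far still matches the prefix `ppq`; the second has 5 states tracking whether and how much of `pqqp` has been seen. A product state is a pair (one from each), accepting exactly when both do. Minimizing collapses redundant product states.
        p   q  
>  S0   S1  S2 
   S1   S3  S2 
   S2   S2  S2 
   S3   S2  S4 
   S4   S5  S6 
   S5   S5  S4 
   S6   S7  S8 
 * S7   S7  S7 
   S8   S5  S8 
(> = start, * = accepting)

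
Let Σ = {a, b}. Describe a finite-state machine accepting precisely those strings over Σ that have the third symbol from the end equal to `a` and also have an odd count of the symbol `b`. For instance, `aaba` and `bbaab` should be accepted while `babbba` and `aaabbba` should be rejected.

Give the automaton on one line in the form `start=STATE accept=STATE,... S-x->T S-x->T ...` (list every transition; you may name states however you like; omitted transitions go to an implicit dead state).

Handle the two conditions separately and then intersect. One (15 states) tracks the last 3 symbols read; the other (2 states) tracks the count of `b`s modulo 2. Each combined state is a pair, one component from each; accept when both components accept.
With 23 states:
          a    b  
>  q0     q1   q2 
   q1     q3   q4 
   q2     q5   q6 
   q3     q7   q8 
   q4     q9  q10 
   q5    q11  q12 
   q6    q13  q14 
   q7     q7   q8 
 * q8     q9  q10 
 * q9    q11  q12 
   q10   q13  q14 
   q11   q15  q16 
   q12   q17  q18 
   q13   q19  q20 
   q14   q21  q22 
 * q15   q15  q16 
   q16   q17  q18 
   q17   q19  q20 
 * q18   q21  q22 
   q19    q7   q8 
   q20    q9  q10 
   q21   q11  q12 
   q22   q13  q14 
(> = start, * = accepting)

start=q0 accept=q8,q9,q15,q18 q0-a->q1 q0-b->q2 q1-a->q3 q1-b->q4 q2-a->q5 q2-b->q6 q3-a->q7 q3-b->q8 q4-a->q9 q4-b->q10 q5-a->q11 q5-b->q12 q6-a->q13 q6-b->q14 q7-a->q7 q7-b->q8 q8-a->q9 q8-b->q10 q9-a->q11 q9-b->q12 q10-a->q13 q10-b->q14 q11-a->q15 q11-b->q16 q12-a->q17 q12-b->q18 q13-a->q19 q13-b->q20 q14-a->q21 q14-b->q22 q15-a->q15 q15-b->q16 q16-a->q17 q16-b->q18 q17-a->q19 q17-b->q20 q18-a->q21 q18-b->q22 q19-a->q7 q19-b->q8 q20-a->q9 q20-b->q10 q21-a->q11 q21-b->q12 q22-a->q13 q22-b->q14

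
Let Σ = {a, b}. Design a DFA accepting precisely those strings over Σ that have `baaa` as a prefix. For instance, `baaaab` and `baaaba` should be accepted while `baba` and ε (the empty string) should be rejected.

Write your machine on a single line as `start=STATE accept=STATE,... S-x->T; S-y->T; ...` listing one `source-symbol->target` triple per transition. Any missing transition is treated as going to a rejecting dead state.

Check the first 4 symbols one by one: s0 through s3 record how many have matched `baaa` so far; any wrong symbol goes to the dead state s5. After all 4 match we enter the accepting sink s4.
6 states suffice.
        a   b  
>  s0   s5  s1 
   s1   s2  s5 
   s2   s3  s5 
   s3   s4  s5 
 * s4   s4  s4 
   s5   s5  s5 
(> = start, * = accepting)

start=s0; accept=s4; s0-a->s5; s0-b->s1; s1-a->s2; s1-b->s5; s2-a->s3; s2-b->s5; s3-a->s4; s3-b->s5; s4-a->s4; s4-b->s4; s5-a->s5; s5-b->s5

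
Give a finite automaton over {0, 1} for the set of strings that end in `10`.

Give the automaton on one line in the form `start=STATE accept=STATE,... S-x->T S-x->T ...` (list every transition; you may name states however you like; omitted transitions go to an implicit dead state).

Let each state record the length of the longest suffix of the input read so far that is also a prefix of `10`. q1 means the last symbol is `1`; q2 means the last 2 symbols are `10`. Accept only at q2, where the string currently ends in `10`.
3 states suffice.
        0   1  
>  q0   q0  q1 
   q1   q2  q1 
 * q2   q0  q1 
(> = start, * = accepting)

start=q0 accept=q2 q0-0->q0 q0-1->q1 q1-0->q2 q1-1->q1 q2-0->q0 q2-1->q1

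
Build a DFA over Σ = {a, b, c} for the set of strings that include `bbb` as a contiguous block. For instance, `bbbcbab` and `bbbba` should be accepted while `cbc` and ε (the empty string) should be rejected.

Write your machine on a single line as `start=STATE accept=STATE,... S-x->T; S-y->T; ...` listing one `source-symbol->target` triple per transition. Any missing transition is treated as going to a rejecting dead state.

States q0..q2 record the length of the longest prefix of `bbb` that matches the current input suffix. Reaching q3 means `bbb` has been seen, and we stay there forever. Accept from q3.
A 4-state machine:
        a   b   c  
>  q0   q0  q1  q0 
   q1   q0  q2  q0 
   q2   q0  q3  q0 
 * q3   q3  q3  q3 
(> = start, * = accepting)

start=q0; accept=q3; q0-a->q0; q0-b->q1; q0-c->q0; q1-a->q0; q1-b->q2; q1-c->q0; q2-a->q0; q2-b->q3; q2-c->q0; q3-a->q3; q3-b->q3; q3-c->q3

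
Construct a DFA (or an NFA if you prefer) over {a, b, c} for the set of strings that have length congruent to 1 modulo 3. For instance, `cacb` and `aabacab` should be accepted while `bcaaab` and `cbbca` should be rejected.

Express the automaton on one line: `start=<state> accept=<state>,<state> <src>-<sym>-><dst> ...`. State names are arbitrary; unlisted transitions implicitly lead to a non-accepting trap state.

Count input length modulo 3: every symbol advances one step around the cycle q0 → q1 → q2 → q0. Accept at q1.
        a   b   c  
>  q0   q1  q1  q1 
 * q1   q2  q2  q2 
   q2   q0  q0  q0 
(> = start, * = accepting)

start=q0 accept=q1 q0-a->q1 q0-b->q1 q0-c->q1 q1-a->q2 q1-b->q2 q1-c->q2 q2-a->q0 q2-b->q0 q2-c->q0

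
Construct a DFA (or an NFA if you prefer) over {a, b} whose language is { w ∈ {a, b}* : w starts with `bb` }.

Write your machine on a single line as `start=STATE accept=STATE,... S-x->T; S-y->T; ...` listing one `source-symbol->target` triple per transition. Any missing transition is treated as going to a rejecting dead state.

Walk along `bb` while the input agrees: from q0 take `b` to q1, and so on. Any deviation drops to the rejecting sink q3. Once q2 is reached the prefix is confirmed and every continuation is accepted.
4 states suffice.
        a   b  
>  q0   q3  q1 
   q1   q3  q2 
 * q2   q2  q2 
   q3   q3  q3 
(> = start, * = accepting)

start=q0; accept=q2; q0-a->q3; q0-b->q1; q1-a->q3; q1-b->q2; q2-a->q2; q2-b->q2; q3-a->q3; q3-b->q3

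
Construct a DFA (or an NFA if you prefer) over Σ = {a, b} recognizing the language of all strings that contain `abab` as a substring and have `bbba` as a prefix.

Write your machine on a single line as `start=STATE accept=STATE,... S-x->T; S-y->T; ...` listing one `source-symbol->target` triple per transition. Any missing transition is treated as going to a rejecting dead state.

start=S0; accept=S9; S0-a->S1; S0-b->S2; S1-a->S1; S1-b->S1; S2-a->S1; S2-b->S3; S3-a->S1; S3-b->S4; S4-a->S5; S4-b->S1; S5-a->S5; S5-b->S6; S6-a->S7; S6-b->S8; S7-a->S5; S7-b->S9; S8-a->S5; S8-b->S8; S9-a->S9; S9-b->S9

Build one automaton per condition and run them in lockstep. One (5 states) tracks whether and how much of `abab` has been seen; the other (6 states) tracks whether the input so far still matches the prefix `bbba`. Each combined state is a pair, one component from each; accept when both components accept. Equivalent product states are then merged.
A 10-state machine:
        a   b  
>  S0   S1  S2 
   S1   S1  S1 
   S2   S1  S3 
   S3   S1  S4 
   S4   S5  S1 
   S5   S5  S6 
   S6   S7  S8 
   S7   S5  S9 
   S8   S5  S8 
 * S9   S9  S9 
(> = start, * = accepting)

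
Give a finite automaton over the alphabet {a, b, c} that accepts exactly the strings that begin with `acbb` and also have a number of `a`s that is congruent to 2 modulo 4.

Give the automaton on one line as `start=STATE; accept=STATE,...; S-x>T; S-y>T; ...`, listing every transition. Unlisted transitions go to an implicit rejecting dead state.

Build one automaton per condition and run them in lockstep. The first has 6 states tracking whether the input so far still matches the prefix `acbb`; the second has 4 states tracking the count of `a`s modulo 4. A product state is a pair (one from each), accepting exactly when both do. Minimizing collapses redundant product states.
        a   b   c  
>  q0   q1  q2  q2 
   q1   q2  q2  q3 
   q2   q2  q2  q2 
   q3   q2  q4  q2 
   q4   q2  q5  q2 
   q5   q6  q5  q5 
 * q6   q7  q6  q6 
   q7   q8  q7  q7 
   q8   q5  q8  q8 
(> = start, * = accepting)

start=q0; accept=q6; q0-a>q1; q0-b>q2; q0-c>q2; q1-a>q2; q1-b>q2; q1-c>q3; q2-a>q2; q2-b>q2; q2-c>q2; q3-a>q2; q3-b>q4; q3-c>q2; q4-a>q2; q4-b>q5; q4-c>q2; q5-a>q6; q5-b>q5; q5-c>q5; q6-a>q7; q6-b>q6; q6-c>q6; q7-a>q8; q7-b>q7; q7-c>q7; q8-a>q5; q8-b>q8; q8-c>q8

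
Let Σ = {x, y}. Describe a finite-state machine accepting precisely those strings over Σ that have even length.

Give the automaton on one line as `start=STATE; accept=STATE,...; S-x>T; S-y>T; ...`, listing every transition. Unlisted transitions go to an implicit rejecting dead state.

Count input length modulo 2: every symbol advances one step around the cycle A → B → A. Accept at A.
A 2-state machine:
       x  y 
>* A   B  B 
   B   A  A 
(> = start, * = accepting)

start=A; accept=A; A-x>B; A-y>B; B-x>A; B-y>A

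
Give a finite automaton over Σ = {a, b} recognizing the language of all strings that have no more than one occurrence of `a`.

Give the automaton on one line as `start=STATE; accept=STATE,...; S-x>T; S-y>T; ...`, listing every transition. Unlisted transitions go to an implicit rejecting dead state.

Only the number of `a`s matters, and only up to 2. Make a chain q0 → q1 → q2 advanced by each `a` (with q2 absorbing); every other symbol self-loops. The accepting set is {q0, q1}.
With 3 states:
        a   b  
>* q0   q1  q0 
 * q1   q2  q1 
   q2   q2  q2 
(> = start, * = accepting)

start=q0; accept=q0,q1; q0-a>q1; q0-b>q0; q1-a>q2; q1-b>q1; q2-a>q2; q2-b>q2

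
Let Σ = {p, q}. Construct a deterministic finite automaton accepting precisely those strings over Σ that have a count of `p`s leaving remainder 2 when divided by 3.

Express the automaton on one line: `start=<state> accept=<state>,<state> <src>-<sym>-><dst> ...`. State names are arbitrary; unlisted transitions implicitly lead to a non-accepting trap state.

start=s0 accept=s2 s0-p->s1 s0-q->s0 s1-p->s2 s1-q->s1 s2-p->s0 s2-q->s2

Keep the running count of `p`s modulo 3: each `p` advances along the cycle s0 → s1 → s2 → s0 while other symbols loop. Accept at s2.
        p   q  
>  s0   s1  s0 
   s1   s2  s1 
 * s2   s0  s2 
(> = start, * = accepting)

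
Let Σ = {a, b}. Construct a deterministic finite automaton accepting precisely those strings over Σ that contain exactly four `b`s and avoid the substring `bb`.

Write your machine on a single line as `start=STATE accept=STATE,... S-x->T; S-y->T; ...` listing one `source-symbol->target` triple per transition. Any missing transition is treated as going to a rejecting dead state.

start=q0; accept=q8; q0-a->q0; q0-b->q1; q1-a->q2; q1-b->q3; q2-a->q2; q2-b->q4; q3-a->q3; q3-b->q3; q4-a->q5; q4-b->q3; q5-a->q5; q5-b->q6; q6-a->q7; q6-b->q3; q7-a->q7; q7-b->q8; q8-a->q8; q8-b->q3

Build one automaton per condition and run them in lockstep. The first has 6 states tracking the count of `b`s, saturating at 5; the second has 3 states tracking partial matches of the forbidden pattern `bb`. A product state is a pair (one from each), accepting exactly when both do. Equivalent product states are then merged.
With 9 states:
        a   b  
>  q0   q0  q1 
   q1   q2  q3 
   q2   q2  q4 
   q3   q3  q3 
   q4   q5  q3 
   q5   q5  q6 
   q6   q7  q3 
   q7   q7  q8 
 * q8   q8  q3 
(> = start, * = accepting)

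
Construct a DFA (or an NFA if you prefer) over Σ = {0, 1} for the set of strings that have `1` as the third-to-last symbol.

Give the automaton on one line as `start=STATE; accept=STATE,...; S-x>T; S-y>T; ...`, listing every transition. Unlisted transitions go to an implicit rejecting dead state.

Because acceptance depends on a position counted from the end, the machine has to buffer the most recent 3 symbols. Make each state the string of the last up-to-3 symbols read; on input `x` shift the window left and append `x`. Accept when the buffered window has length 3 and begins with `1`.
15 states suffice.
          0    1  
>  s0     s1   s2 
   s1     s3   s4 
   s2     s5   s6 
   s3     s7   s8 
   s4     s9  s10 
   s5    s11  s12 
   s6    s13  s14 
   s7     s7   s8 
   s8     s9  s10 
   s9    s11  s12 
   s10   s13  s14 
 * s11    s7   s8 
 * s12    s9  s10 
 * s13   s11  s12 
 * s14   s13  s14 
(> = start, * = accepting)

start=s0; accept=s11,s12,s13,s14; s0-0>s1; s0-1>s2; s1-0>s3; s1-1>s4; s2-0>s5; s2-1>s6; s3-0>s7; s3-1>s8; s4-0>s9; s4-1>s10; s5-0>s11; s5-1>s12; s6-0>s13; s6-1>s14; s7-0>s7; s7-1>s8; s8-0>s9; s8-1>s10; s9-0>s11; s9-1>s12; s10-0>s13; s10-1>s14; s11-0>s7; s11-1>s8; s12-0>s9; s12-1>s10; s13-0>s11; s13-1>s12; s14-0>s13; s14-1>s14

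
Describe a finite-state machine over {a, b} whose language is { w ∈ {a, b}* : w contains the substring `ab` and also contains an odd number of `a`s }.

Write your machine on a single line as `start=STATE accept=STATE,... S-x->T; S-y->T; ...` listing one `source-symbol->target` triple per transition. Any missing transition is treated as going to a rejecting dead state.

start=q0; accept=q3; q0-a->q1; q0-b->q0; q1-a->q2; q1-b->q3; q2-a->q1; q2-b->q4; q3-a->q4; q3-b->q3; q4-a->q3; q4-b->q4

Run two small machines in parallel and take their product. The first has 3 states tracking whether and how much of `ab` has been seen; the second has 2 states tracking the count of `a`s modulo 2. A product state is a pair (one from each), accepting exactly when both do.
5 states suffice.
        a   b  
>  q0   q1  q0 
   q1   q2  q3 
   q2   q1  q4 
 * q3   q4  q3 
   q4   q3  q4 
(> = start, * = accepting)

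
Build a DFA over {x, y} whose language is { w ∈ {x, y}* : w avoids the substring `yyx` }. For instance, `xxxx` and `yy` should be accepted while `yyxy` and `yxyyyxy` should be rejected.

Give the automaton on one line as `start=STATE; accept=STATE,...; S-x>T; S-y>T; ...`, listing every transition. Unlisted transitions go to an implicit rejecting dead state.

This is the complement of 'contains `yyx`'. Use the same substring-matching states — S0 through S3 holding how much of `yyx` has just been matched — but flip the accepting set: everything except the trap S3 accepts.
With 4 states:
        x   y  
>* S0   S0  S1 
 * S1   S0  S2 
 * S2   S3  S2 
   S3   S3  S3 
(> = start, * = accepting)

start=S0; accept=S0,S1,S2; S0-x>S0; S0-y>S1; S1-x>S0; S1-y>S2; S2-x>S3; S2-y>S2; S3-x>S3; S3-y>S3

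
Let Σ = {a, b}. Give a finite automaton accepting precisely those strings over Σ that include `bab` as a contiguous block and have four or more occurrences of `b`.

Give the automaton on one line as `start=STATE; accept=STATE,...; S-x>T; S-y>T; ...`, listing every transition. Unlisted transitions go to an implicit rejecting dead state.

Build one automaton per condition and run them in lockstep. The first has 4 states tracking whether and how much of `bab` has been seen; the second has 6 states tracking the count of `b`s, saturating at 5. A product state is a pair (one from each), accepting exactly when both do.
20 states suffice.
          a    b  
>  q0     q0   q1 
   q1     q2   q3 
   q2     q4   q5 
   q3     q6   q7 
   q4     q4   q3 
   q5     q5   q8 
   q6     q9   q8 
   q7    q10  q11 
   q8     q8  q12 
   q9     q9   q7 
   q10   q13  q12 
   q11   q14  q15 
 * q12   q12  q16 
   q13   q13  q11 
   q14   q17  q16 
   q15   q18  q15 
 * q16   q16  q16 
   q17   q17  q15 
   q18   q19  q16 
   q19   q19  q15 
(> = start, * = accepting)

start=q0; accept=q12,q16; q0-a>q0; q0-b>q1; q1-a>q2; q1-b>q3; q2-a>q4; q2-b>q5; q3-a>q6; q3-b>q7; q4-a>q4; q4-b>q3; q5-a>q5; q5-b>q8; q6-a>q9; q6-b>q8; q7-a>q10; q7-b>q11; q8-a>q8; q8-b>q12; q9-a>q9; q9-b>q7; q10-a>q13; q10-b>q12; q11-a>q14; q11-b>q15; q12-a>q12; q12-b>q16; q13-a>q13; q13-b>q11; q14-a>q17; q14-b>q16; q15-a>q18; q15-b>q15; q16-a>q16; q16-b>q16; q17-a>q17; q17-b>q15; q18-a>q19; q18-b>q16; q19-a>q19; q19-b>q15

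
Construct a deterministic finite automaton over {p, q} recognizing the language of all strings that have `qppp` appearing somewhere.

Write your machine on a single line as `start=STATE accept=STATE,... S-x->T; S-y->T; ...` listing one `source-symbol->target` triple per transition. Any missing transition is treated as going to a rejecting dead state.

States S0..S3 record the length of the longest prefix of `qppp` that matches the current input suffix. Reaching S4 means `qppp` has been seen, and we stay there forever. Accept from S4.
With 5 states:
        p   q  
>  S0   S0  S1 
   S1   S2  S1 
   S2   S3  S1 
   S3   S4  S1 
 * S4   S4  S4 
(> = start, * = accepting)

start=S0; accept=S4; S0-p->S0; S0-q->S1; S1-p->S2; S1-q->S1; S2-p->S3; S2-q->S1; S3-p->S4; S3-q->S1; S4-p->S4; S4-q->S4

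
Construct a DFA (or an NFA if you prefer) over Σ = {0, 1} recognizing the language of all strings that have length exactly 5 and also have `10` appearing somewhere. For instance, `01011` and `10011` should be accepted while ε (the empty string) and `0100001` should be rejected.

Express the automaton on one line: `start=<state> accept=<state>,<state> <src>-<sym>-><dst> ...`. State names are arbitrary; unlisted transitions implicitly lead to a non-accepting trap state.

Run two small machines in parallel and take their product. The first has 7 states tracking the input length, saturating at 6; the second has 3 states tracking whether and how much of `10` has been seen. A product state is a pair (one from each), accepting exactly when both do.
18 states suffice.
       0  1 
>  A   B  C 
   B   D  E 
   C   F  E 
   D   G  H 
   E   I  H 
   F   I  I 
   G   J  K 
   H   L  K 
   I   L  L 
   J   M  N 
   K   O  N 
   L   O  O 
   M   P  Q 
   N   R  Q 
 * O   R  R 
   P   P  Q 
   Q   R  Q 
   R   R  R 
(> = start, * = accepting)

start=A accept=O A-0->B A-1->C B-0->D B-1->E C-0->F C-1->E D-0->G D-1->H E-0->I E-1->H F-0->I F-1->I G-0->J G-1->K H-0->L H-1->K I-0->L I-1->L J-0->M J-1->N K-0->O K-1->N L-0->O L-1->O M-0->P M-1->Q N-0->R N-1->Q O-0->R O-1->R P-0->P P-1->Q Q-0->R Q-1->Q R-0->R R-1->R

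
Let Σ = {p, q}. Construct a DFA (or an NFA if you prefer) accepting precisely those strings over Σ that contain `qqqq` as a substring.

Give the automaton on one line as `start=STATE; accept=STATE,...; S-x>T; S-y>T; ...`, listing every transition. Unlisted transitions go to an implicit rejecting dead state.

Track how much of `qqqq` has been matched so far: state s0 is no progress, s4 is the absorbing accept state reached once `qqqq` has occurred. Intermediate states record partial matches; on a mismatch, fall back to the longest reusable overlap.
5 states suffice.
        p   q  
>  s0   s0  s1 
   s1   s0  s2 
   s2   s0  s3 
   s3   s0  s4 
 * s4   s4  s4 
(> = start, * = accepting)

start=s0; accept=s4; s0-p>s0; s0-q>s1; s1-p>s0; s1-q>s2; s2-p>s0; s2-q>s3; s3-p>s0; s3-q>s4; s4-p>s4; s4-q>s4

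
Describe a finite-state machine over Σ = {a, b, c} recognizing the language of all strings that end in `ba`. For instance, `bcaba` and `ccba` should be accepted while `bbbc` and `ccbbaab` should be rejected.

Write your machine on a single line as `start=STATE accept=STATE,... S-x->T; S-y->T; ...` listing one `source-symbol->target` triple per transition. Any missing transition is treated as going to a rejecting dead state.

Let each state record the length of the longest suffix of the input read so far that is also a prefix of `ba`. S1 means the last symbol is `b`; S2 means the last 2 symbols are `ba`. Accept only at S2, where the string currently ends in `ba`.
With 3 states:
        a   b   c  
>  S0   S0  S1  S0 
   S1   S2  S1  S0 
 * S2   S0  S1  S0 
(> = start, * = accepting)

start=S0; accept=S2; S0-a->S0; S0-b->S1; S0-c->S0; S1-a->S2; S1-b->S1; S1-c->S0; S2-a->S0; S2-b->S1; S2-c->S0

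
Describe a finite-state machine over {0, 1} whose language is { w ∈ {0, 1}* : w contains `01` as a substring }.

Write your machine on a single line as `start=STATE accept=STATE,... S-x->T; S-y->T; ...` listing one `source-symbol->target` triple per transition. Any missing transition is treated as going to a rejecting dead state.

States S0..S1 record the length of the longest prefix of `01` that matches the current input suffix. Reaching S2 means `01` has been seen, and we stay there forever. Accept from S2.
A 3-state machine:
        0   1  
>  S0   S1  S0 
   S1   S1  S2 
 * S2   S2  S2 
(> = start, * = accepting)

start=S0; accept=S2; S0-0->S1; S0-1->S0; S1-0->S1; S1-1->S2; S2-0->S2; S2-1->S2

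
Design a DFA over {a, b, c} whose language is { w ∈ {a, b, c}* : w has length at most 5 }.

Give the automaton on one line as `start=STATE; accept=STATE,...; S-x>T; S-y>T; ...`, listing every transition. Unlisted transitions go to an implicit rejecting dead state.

Count input length up to 6: every symbol moves from q0 toward q6, which means 'more than 5' and absorbs. Accept from {q0, q1, q2, q3, q4, q5}.
7 states suffice.
        a   b   c  
>* q0   q1  q1  q1 
 * q1   q2  q2  q2 
 * q2   q3  q3  q3 
 * q3   q4  q4  q4 
 * q4   q5  q5  q5 
 * q5   q6  q6  q6 
   q6   q6  q6  q6 
(> = start, * = accepting)

start=q0; accept=q0,q1,q2,q3,q4,q5; q0-a>q1; q0-b>q1; q0-c>q1; q1-a>q2; q1-b>q2; q1-c>q2; q2-a>q3; q2-b>q3; q2-c>q3; q3-a>q4; q3-b>q4; q3-c>q4; q4-a>q5; q4-b>q5; q4-c>q5; q5-a>q6; q5-b>q6; q5-c>q6; q6-a>q6; q6-b>q6; q6-c>q6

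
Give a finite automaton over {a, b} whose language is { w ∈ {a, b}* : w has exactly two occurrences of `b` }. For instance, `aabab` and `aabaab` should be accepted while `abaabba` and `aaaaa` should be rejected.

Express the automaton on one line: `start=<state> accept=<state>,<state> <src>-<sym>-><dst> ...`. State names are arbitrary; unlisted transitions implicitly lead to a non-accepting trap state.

Count `b`s, saturating at 3: states s0 through s2 mean 0 through 2 `b`s seen; s3 means more than 2. Each `b` increments (capped at s3); other symbols loop. Accept from {s2}.
4 states suffice.
        a   b  
>  s0   s0  s1 
   s1   s1  s2 
 * s2   s2  s3 
   s3   s3  s3 
(> = start, * = accepting)

start=s0 accept=s2 s0-a->s0 s0-b->s1 s1-a->s1 s1-b->s2 s2-a->s2 s2-b->s3 s3-a->s3 s3-b->s3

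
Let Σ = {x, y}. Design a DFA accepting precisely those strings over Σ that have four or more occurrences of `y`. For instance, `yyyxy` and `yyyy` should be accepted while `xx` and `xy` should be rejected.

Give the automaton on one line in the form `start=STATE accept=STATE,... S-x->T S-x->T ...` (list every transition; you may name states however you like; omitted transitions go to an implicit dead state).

start=s0 accept=s4,s5 s0-x->s0 s0-y->s1 s1-x->s1 s1-y->s2 s2-x->s2 s2-y->s3 s3-x->s3 s3-y->s4 s4-x->s4 s4-y->s5 s5-x->s5 s5-y->s5

Only the number of `y`s matters, and only up to 5. Make a chain s0 → s1 → s2 → s3 → s4 → s5 advanced by each `y` (with s5 absorbing); every other symbol self-loops. The accepting set is {s4, s5}.
6 states suffice.
        x   y  
>  s0   s0  s1 
   s1   s1  s2 
   s2   s2  s3 
   s3   s3  s4 
 * s4   s4  s5 
 * s5   s5  s5 
(> = start, * = accepting)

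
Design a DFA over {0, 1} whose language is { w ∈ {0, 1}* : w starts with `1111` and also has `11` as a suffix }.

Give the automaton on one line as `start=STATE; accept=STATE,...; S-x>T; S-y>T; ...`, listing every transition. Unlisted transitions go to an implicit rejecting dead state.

start=q0; accept=q5; q0-0>q1; q0-1>q2; q1-0>q1; q1-1>q1; q2-0>q1; q2-1>q3; q3-0>q1; q3-1>q4; q4-0>q1; q4-1>q5; q5-0>q6; q5-1>q5; q6-0>q6; q6-1>q7; q7-0>q6; q7-1>q5

Handle the two conditions separately and then intersect. One (6 states) tracks whether the input so far still matches the prefix `1111`; the other (3 states) tracks how much of the suffix `11` has currently been matched. Each combined state is a pair, one component from each; accept when both components accept. Minimizing collapses redundant product states.
8 states suffice.
        0   1  
>  q0   q1  q2 
   q1   q1  q1 
   q2   q1  q3 
   q3   q1  q4 
   q4   q1  q5 
 * q5   q6  q5 
   q6   q6  q7 
   q7   q6  q5 
(> = start, * = accepting)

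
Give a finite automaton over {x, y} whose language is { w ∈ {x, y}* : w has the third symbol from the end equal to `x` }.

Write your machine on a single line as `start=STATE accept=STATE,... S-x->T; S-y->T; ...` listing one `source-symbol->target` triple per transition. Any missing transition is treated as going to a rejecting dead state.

Because acceptance depends on a position counted from the end, the machine has to buffer the most recent 3 symbols. Make each state the string of the last up-to-3 symbols read; on input `x` shift the window left and append `x`. Accept when the buffered window has length 3 and begins with `x`.
15 states suffice.
          x    y  
>  s0     s1   s2 
   s1     s3   s4 
   s2     s5   s6 
   s3     s7   s8 
   s4     s9  s10 
   s5    s11  s12 
   s6    s13  s14 
 * s7     s7   s8 
 * s8     s9  s10 
 * s9    s11  s12 
 * s10   s13  s14 
   s11    s7   s8 
   s12    s9  s10 
   s13   s11  s12 
   s14   s13  s14 
(> = start, * = accepting)

start=s0; accept=s7,s8,s9,s10; s0-x->s1; s0-y->s2; s1-x->s3; s1-y->s4; s2-x->s5; s2-y->s6; s3-x->s7; s3-y->s8; s4-x->s9; s4-y->s10; s5-x->s11; s5-y->s12; s6-x->s13; s6-y->s14; s7-x->s7; s7-y->s8; s8-x->s9; s8-y->s10; s9-x->s11; s9-y->s12; s10-x->s13; s10-y->s14; s11-x->s7; s11-y->s8; s12-x->s9; s12-y->s10; s13-x->s11; s13-y->s12; s14-x->s13; s14-y->s14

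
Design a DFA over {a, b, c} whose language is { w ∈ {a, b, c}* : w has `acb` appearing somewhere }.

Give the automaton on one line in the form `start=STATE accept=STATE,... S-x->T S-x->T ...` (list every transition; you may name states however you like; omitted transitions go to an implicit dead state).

States q0..q2 record the length of the longest prefix of `acb` that matches the current input suffix. Reaching q3 means `acb` has been seen, and we stay there forever. Accept from q3.
4 states suffice.
        a   b   c  
>  q0   q1  q0  q0 
   q1   q1  q0  q2 
   q2   q1  q3  q0 
 * q3   q3  q3  q3 
(> = start, * = accepting)

start=q0 accept=q3 q0-a->q1 q0-b->q0 q0-c->q0 q1-a->q1 q1-b->q0 q1-c->q2 q2-a->q1 q2-b->q3 q2-c->q0 q3-a->q3 q3-b->q3 q3-c->q3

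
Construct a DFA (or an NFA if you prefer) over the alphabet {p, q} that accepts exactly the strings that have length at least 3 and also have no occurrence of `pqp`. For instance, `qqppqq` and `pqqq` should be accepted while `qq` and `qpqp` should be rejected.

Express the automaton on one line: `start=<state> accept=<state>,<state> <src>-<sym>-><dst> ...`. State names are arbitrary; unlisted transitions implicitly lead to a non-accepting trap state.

start=S0 accept=S6,S7,S9 S0-p->S1 S0-q->S2 S1-p->S3 S1-q->S4 S2-p->S3 S2-q->S5 S3-p->S6 S3-q->S7 S4-p->S8 S4-q->S9 S5-p->S6 S5-q->S9 S6-p->S6 S6-q->S7 S7-p->S8 S7-q->S9 S8-p->S8 S8-q->S8 S9-p->S6 S9-q->S9

Build one automaton per condition and run them in lockstep. One (5 states) tracks the input length, saturating at 4; the other (4 states) tracks partial matches of the forbidden pattern `pqp`. Each combined state is a pair, one component from each; accept when both components accept. Equivalent product states are then merged.
        p   q  
>  S0   S1  S2 
   S1   S3  S4 
   S2   S3  S5 
   S3   S6  S7 
   S4   S8  S9 
   S5   S6  S9 
 * S6   S6  S7 
 * S7   S8  S9 
   S8   S8  S8 
 * S9   S6  S9 
(> = start, * = accepting)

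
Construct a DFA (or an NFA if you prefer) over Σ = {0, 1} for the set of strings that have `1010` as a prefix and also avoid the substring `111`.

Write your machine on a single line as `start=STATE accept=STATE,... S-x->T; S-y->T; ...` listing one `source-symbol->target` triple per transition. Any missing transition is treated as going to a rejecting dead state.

start=q0; accept=q8,q9,q10; q0-0->q1; q0-1->q2; q1-0->q1; q1-1->q3; q2-0->q4; q2-1->q5; q3-0->q1; q3-1->q5; q4-0->q1; q4-1->q6; q5-0->q1; q5-1->q7; q6-0->q8; q6-1->q5; q7-0->q7; q7-1->q7; q8-0->q8; q8-1->q9; q9-0->q8; q9-1->q10; q10-0->q8; q10-1->q11; q11-0->q11; q11-1->q11

Build one automaton per condition and run them in lockstep. One (6 states) tracks whether the input so far still matches the prefix `1010`; the other (4 states) tracks partial matches of the forbidden pattern `111`. Each combined state is a pair, one component from each; accept when both components accept.
With 12 states:
          0    1  
>  q0     q1   q2 
   q1     q1   q3 
   q2     q4   q5 
   q3     q1   q5 
   q4     q1   q6 
   q5     q1   q7 
   q6     q8   q5 
   q7     q7   q7 
 * q8     q8   q9 
 * q9     q8  q10 
 * q10    q8  q11 
   q11   q11  q11 
(> = start, * = accepting)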